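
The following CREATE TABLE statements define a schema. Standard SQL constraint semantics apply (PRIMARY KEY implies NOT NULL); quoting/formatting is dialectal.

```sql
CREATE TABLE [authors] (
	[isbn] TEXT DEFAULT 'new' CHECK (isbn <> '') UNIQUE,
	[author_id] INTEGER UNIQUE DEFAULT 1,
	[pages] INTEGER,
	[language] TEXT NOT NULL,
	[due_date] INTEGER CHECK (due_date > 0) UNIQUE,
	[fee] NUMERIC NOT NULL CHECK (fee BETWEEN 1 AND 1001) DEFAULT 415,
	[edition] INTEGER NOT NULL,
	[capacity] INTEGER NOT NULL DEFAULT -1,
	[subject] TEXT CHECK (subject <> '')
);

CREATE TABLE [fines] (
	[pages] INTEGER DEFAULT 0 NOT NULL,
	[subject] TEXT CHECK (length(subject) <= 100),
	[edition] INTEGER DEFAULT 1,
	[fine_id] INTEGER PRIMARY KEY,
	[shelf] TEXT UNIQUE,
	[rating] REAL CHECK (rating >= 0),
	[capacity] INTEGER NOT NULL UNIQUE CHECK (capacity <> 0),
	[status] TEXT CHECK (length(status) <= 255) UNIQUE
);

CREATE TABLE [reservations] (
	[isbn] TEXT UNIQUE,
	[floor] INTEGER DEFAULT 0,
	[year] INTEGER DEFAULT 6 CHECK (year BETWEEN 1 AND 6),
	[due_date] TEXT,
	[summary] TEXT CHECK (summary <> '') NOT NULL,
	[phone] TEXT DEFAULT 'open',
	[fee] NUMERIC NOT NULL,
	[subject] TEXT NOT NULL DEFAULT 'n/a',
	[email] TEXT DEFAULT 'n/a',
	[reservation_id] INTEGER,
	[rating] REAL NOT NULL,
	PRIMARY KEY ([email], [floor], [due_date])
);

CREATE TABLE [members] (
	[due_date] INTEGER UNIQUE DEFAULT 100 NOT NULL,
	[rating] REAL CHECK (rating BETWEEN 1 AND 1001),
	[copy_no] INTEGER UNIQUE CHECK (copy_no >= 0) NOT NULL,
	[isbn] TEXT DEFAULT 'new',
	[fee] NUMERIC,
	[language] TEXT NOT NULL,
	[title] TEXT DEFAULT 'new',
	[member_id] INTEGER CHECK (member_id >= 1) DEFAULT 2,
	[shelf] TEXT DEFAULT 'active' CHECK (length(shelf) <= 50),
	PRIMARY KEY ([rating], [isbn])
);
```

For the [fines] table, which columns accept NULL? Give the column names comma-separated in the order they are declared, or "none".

subject, edition, shelf, rating, status

- pages: declared NOT NULL → not nullable.
- subject: CHECK does not forbid NULL (a CHECK constraint passes when its expression is NULL) → nullable.
- edition: DEFAULT only fills an omitted column; an explicit NULL is still allowed → nullable.
- fine_id: part of the PRIMARY KEY, which implies NOT NULL → not nullable.
- shelf: UNIQUE does not imply NOT NULL → nullable.
- rating: CHECK does not forbid NULL (a CHECK constraint passes when its expression is NULL) → nullable.
- capacity: declared NOT NULL → not nullable.
- status: CHECK does not forbid NULL (a CHECK constraint passes when its expression is NULL) → nullable.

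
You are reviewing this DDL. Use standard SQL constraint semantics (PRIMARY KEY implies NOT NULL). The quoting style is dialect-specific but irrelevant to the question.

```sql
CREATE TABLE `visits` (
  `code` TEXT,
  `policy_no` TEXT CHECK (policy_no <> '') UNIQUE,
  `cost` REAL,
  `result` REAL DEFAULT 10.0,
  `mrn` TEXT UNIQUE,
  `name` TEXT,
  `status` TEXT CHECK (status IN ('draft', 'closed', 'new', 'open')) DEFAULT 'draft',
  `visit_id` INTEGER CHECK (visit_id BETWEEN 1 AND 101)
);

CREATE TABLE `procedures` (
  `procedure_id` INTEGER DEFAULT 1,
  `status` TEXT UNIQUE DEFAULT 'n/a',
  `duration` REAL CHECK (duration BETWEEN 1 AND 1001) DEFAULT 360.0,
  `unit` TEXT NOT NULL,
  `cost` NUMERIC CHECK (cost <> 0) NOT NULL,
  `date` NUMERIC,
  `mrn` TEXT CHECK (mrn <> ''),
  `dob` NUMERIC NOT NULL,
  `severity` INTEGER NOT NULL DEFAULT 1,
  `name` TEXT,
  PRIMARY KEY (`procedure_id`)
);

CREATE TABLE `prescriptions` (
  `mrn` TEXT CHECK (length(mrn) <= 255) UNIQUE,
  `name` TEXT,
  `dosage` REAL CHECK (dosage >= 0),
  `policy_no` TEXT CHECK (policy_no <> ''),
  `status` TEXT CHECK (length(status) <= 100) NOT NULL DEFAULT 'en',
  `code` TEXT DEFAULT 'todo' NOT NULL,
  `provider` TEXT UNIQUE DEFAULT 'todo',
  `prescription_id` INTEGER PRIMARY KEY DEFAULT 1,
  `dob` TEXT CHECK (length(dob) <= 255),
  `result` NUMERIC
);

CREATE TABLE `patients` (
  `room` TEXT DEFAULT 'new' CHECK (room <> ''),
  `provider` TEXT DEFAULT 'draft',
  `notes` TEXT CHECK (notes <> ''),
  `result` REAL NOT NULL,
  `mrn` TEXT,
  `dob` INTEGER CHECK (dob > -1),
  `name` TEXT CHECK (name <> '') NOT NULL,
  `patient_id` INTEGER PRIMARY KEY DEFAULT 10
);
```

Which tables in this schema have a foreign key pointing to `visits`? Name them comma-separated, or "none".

No REFERENCES clause anywhere in the schema names visits.

none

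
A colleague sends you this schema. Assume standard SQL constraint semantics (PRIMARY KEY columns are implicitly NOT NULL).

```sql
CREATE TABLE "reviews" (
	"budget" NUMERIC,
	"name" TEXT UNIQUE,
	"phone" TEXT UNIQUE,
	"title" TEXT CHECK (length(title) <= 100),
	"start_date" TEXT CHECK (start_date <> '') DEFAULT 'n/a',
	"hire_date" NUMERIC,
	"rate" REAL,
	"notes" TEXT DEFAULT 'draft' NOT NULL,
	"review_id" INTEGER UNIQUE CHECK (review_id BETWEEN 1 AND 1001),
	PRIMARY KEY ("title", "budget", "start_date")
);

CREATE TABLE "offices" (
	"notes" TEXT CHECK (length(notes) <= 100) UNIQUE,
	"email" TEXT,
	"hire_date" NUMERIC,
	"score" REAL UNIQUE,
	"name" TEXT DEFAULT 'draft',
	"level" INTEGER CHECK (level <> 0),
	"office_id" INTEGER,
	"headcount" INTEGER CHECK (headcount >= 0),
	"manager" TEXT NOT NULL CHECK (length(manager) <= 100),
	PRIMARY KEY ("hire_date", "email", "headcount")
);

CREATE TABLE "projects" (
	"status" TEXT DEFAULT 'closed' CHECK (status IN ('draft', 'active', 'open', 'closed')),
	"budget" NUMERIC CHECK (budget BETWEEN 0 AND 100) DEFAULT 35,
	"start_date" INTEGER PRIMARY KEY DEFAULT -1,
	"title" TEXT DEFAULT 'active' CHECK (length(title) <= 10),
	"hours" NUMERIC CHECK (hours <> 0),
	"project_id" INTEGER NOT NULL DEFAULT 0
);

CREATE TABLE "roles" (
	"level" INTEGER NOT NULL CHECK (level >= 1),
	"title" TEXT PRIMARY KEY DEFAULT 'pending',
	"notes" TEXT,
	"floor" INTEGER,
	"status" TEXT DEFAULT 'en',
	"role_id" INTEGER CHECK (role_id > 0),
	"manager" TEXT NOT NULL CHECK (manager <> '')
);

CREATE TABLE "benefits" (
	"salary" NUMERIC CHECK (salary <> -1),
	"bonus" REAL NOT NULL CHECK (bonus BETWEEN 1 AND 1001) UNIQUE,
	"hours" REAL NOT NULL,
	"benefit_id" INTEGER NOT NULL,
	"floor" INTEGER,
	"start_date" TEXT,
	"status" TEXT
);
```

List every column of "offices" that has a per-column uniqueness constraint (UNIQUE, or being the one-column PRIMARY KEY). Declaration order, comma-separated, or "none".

notes, score

- notes: declared UNIQUE → unique.
- email: part of a composite PRIMARY KEY — only the tuple is unique, not this column on its own.
- hire_date: part of a composite PRIMARY KEY — only the tuple is unique, not this column on its own.
- score: declared UNIQUE → unique.
- name: no UNIQUE or single-column PK constraint.
- level: no UNIQUE or single-column PK constraint.
- office_id: no UNIQUE or single-column PK constraint.
- headcount: part of a composite PRIMARY KEY — only the tuple is unique, not this column on its own.
- manager: no UNIQUE or single-column PK constraint.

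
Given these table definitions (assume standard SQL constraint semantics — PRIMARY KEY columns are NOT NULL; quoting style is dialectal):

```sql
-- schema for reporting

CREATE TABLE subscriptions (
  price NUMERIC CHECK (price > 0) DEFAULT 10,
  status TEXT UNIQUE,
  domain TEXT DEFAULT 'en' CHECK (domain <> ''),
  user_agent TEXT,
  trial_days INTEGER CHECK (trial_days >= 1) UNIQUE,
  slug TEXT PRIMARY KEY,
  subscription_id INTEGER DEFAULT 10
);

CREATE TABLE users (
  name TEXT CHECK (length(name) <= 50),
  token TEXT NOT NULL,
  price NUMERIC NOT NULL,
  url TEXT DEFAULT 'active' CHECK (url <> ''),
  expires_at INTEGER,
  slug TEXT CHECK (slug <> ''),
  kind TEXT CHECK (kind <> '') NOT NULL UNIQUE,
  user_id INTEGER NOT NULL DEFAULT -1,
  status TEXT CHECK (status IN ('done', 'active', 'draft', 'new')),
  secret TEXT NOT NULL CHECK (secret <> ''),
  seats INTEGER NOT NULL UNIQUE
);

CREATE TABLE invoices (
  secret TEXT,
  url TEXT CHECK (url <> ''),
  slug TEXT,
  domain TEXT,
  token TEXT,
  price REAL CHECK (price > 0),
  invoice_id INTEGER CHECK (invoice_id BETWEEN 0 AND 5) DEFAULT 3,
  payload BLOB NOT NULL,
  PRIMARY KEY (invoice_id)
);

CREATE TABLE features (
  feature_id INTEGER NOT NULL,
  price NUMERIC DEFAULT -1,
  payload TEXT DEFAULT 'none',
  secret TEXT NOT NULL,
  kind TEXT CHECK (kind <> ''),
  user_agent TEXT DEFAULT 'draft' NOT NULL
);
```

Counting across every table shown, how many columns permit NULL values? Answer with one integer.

20

subscriptions: 6 nullable (price, status, domain, user_agent, trial_days, subscription_id — PK (slug) and explicit NOT NULL columns excluded).
users: 5 nullable (name, url, expires_at, slug, status — PK none and explicit NOT NULL columns excluded).
invoices: 6 nullable (secret, url, slug, domain, token, price — PK (invoice_id) and explicit NOT NULL columns excluded).
features: 3 nullable (price, payload, kind — PK none and explicit NOT NULL columns excluded).
Total: 6 + 5 + 6 + 3 = 20.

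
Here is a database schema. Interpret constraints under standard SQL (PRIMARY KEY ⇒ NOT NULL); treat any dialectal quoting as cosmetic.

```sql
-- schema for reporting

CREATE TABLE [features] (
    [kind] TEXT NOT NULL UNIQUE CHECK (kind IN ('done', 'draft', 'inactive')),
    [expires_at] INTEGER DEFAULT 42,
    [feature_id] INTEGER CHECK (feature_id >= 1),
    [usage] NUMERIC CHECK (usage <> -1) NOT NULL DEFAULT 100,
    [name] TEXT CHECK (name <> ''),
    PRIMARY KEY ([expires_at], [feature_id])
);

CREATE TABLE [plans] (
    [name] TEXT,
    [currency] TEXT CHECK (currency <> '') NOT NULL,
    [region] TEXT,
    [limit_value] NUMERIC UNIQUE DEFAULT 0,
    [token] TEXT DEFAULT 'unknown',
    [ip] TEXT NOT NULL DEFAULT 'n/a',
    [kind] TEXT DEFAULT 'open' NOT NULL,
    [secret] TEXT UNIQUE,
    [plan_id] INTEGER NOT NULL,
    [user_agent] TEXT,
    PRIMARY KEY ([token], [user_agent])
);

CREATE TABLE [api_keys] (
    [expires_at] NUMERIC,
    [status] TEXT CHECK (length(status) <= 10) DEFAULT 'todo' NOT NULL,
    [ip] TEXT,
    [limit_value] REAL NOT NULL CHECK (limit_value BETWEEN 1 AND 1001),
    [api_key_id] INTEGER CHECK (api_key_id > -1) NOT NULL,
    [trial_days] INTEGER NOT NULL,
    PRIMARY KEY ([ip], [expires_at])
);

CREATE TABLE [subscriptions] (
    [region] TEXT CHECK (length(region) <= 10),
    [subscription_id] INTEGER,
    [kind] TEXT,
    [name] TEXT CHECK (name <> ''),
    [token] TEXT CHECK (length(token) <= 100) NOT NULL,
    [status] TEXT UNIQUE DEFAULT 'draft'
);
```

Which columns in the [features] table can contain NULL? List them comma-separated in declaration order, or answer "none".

- kind: declared NOT NULL → not nullable.
- expires_at: part of the PRIMARY KEY, which implies NOT NULL → not nullable.
- feature_id: part of the PRIMARY KEY, which implies NOT NULL → not nullable.
- usage: declared NOT NULL → not nullable.
- name: CHECK does not forbid NULL (a CHECK constraint passes when its expression is NULL) → nullable.

name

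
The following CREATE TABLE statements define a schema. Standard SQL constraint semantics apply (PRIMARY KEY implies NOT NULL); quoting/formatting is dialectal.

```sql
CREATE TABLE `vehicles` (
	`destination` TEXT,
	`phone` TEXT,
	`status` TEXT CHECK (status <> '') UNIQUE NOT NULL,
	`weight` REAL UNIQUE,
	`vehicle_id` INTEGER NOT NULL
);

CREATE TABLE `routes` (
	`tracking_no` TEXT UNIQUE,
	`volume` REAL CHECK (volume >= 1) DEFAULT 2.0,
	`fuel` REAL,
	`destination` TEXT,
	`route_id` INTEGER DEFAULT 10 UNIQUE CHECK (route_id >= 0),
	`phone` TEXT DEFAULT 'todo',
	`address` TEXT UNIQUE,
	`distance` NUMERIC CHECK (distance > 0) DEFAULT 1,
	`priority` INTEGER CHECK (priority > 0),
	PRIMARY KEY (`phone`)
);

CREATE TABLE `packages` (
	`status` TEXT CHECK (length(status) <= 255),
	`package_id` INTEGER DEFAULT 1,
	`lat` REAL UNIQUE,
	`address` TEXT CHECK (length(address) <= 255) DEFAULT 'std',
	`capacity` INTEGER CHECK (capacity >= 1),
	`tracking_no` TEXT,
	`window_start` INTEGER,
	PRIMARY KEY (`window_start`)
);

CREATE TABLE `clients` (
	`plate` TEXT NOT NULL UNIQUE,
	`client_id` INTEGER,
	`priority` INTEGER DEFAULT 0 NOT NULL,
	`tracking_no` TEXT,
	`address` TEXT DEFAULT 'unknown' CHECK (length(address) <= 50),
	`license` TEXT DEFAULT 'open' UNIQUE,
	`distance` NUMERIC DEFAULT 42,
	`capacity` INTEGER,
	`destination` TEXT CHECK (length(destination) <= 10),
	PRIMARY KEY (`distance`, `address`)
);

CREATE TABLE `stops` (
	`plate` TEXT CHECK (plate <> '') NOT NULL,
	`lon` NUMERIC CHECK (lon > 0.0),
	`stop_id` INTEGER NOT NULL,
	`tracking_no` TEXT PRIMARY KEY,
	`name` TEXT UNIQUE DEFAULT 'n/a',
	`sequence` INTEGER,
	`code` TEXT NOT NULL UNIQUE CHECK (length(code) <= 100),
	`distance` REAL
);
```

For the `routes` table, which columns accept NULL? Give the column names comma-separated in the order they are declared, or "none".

tracking_no, volume, fuel, destination, route_id, address, distance, priority

- tracking_no: UNIQUE does not imply NOT NULL → nullable.
- volume: CHECK does not forbid NULL (a CHECK constraint passes when its expression is NULL) → nullable.
- fuel: no NOT NULL constraint applies → nullable.
- destination: no NOT NULL constraint applies → nullable.
- route_id: CHECK does not forbid NULL (a CHECK constraint passes when its expression is NULL) → nullable.
- phone: part of the PRIMARY KEY, which implies NOT NULL → not nullable.
- address: UNIQUE does not imply NOT NULL → nullable.
- distance: CHECK does not forbid NULL (a CHECK constraint passes when its expression is NULL) → nullable.
- priority: CHECK does not forbid NULL (a CHECK constraint passes when its expression is NULL) → nullable.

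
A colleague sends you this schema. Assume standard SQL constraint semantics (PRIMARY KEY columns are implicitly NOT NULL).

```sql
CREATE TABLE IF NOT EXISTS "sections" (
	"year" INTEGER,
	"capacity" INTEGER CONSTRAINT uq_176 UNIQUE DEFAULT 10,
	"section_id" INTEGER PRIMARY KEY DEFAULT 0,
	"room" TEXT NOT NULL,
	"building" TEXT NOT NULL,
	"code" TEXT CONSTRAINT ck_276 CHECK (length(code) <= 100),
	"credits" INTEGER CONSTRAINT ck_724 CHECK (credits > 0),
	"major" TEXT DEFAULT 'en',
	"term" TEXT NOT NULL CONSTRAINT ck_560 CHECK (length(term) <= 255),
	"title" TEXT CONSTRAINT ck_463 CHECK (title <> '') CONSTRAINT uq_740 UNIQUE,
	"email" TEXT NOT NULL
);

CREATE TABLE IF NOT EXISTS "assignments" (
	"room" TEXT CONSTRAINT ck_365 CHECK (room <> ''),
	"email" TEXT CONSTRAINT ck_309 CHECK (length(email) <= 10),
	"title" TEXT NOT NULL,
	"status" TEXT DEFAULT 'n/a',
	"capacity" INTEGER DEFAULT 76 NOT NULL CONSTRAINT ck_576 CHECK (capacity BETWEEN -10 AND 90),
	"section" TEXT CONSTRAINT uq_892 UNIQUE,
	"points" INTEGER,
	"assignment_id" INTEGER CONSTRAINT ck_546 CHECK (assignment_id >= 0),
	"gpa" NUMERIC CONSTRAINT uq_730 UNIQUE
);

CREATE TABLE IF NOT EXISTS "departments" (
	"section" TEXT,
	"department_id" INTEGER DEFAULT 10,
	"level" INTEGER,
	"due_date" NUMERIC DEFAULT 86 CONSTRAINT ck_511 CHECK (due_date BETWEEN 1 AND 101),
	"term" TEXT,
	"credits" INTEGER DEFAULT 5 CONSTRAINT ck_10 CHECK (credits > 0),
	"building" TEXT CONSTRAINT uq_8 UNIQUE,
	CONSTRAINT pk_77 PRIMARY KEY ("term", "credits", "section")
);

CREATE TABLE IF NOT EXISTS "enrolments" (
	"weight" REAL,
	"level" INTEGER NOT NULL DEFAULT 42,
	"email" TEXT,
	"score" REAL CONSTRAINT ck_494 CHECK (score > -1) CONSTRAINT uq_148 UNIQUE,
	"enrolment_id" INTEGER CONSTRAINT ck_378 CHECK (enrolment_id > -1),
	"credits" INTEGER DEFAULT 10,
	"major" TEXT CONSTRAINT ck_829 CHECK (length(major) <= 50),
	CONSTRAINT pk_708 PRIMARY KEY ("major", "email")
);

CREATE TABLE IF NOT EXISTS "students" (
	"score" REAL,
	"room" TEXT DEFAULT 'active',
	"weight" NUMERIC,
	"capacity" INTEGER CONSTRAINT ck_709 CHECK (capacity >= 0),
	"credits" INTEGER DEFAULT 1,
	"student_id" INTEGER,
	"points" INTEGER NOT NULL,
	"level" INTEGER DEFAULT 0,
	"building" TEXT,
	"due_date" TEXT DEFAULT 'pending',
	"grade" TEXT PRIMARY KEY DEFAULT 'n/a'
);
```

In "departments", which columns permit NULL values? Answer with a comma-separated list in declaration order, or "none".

department_id, level, due_date, building

- section: part of the PRIMARY KEY, which implies NOT NULL → not nullable.
- department_id: DEFAULT only fills an omitted column; an explicit NULL is still allowed → nullable.
- level: no NOT NULL constraint applies → nullable.
- due_date: CHECK does not forbid NULL (a CHECK constraint passes when its expression is NULL) → nullable.
- term: part of the PRIMARY KEY, which implies NOT NULL → not nullable.
- credits: part of the PRIMARY KEY, which implies NOT NULL → not nullable.
- building: UNIQUE does not imply NOT NULL → nullable.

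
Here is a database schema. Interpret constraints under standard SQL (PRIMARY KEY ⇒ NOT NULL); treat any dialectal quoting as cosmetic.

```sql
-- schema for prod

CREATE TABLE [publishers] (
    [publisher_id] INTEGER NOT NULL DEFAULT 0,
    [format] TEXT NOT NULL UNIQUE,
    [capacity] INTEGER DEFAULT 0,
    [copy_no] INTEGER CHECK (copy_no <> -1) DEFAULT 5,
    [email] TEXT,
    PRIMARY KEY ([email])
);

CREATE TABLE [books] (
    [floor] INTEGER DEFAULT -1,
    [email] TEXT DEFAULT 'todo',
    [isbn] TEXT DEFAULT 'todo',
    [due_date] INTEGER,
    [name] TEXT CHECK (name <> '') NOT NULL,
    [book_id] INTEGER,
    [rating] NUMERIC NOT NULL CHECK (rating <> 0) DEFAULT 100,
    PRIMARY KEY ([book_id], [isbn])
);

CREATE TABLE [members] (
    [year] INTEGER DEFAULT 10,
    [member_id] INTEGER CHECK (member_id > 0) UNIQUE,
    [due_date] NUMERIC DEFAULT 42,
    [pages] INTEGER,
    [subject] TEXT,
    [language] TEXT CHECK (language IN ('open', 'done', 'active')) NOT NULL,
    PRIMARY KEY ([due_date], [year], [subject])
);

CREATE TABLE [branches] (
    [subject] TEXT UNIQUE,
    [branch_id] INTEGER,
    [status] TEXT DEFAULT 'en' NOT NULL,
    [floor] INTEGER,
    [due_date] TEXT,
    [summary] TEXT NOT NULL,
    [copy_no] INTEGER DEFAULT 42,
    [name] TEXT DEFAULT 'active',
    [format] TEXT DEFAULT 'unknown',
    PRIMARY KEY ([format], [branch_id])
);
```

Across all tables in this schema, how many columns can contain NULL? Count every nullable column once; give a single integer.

publishers: 2 nullable (capacity, copy_no — PK (email) and explicit NOT NULL columns excluded).
books: 3 nullable (floor, email, due_date — PK (book_id, isbn) and explicit NOT NULL columns excluded).
members: 2 nullable (member_id, pages — PK (due_date, year, subject) and explicit NOT NULL columns excluded).
branches: 5 nullable (subject, floor, due_date, copy_no, name — PK (format, branch_id) and explicit NOT NULL columns excluded).
Total: 2 + 3 + 2 + 5 = 12.

12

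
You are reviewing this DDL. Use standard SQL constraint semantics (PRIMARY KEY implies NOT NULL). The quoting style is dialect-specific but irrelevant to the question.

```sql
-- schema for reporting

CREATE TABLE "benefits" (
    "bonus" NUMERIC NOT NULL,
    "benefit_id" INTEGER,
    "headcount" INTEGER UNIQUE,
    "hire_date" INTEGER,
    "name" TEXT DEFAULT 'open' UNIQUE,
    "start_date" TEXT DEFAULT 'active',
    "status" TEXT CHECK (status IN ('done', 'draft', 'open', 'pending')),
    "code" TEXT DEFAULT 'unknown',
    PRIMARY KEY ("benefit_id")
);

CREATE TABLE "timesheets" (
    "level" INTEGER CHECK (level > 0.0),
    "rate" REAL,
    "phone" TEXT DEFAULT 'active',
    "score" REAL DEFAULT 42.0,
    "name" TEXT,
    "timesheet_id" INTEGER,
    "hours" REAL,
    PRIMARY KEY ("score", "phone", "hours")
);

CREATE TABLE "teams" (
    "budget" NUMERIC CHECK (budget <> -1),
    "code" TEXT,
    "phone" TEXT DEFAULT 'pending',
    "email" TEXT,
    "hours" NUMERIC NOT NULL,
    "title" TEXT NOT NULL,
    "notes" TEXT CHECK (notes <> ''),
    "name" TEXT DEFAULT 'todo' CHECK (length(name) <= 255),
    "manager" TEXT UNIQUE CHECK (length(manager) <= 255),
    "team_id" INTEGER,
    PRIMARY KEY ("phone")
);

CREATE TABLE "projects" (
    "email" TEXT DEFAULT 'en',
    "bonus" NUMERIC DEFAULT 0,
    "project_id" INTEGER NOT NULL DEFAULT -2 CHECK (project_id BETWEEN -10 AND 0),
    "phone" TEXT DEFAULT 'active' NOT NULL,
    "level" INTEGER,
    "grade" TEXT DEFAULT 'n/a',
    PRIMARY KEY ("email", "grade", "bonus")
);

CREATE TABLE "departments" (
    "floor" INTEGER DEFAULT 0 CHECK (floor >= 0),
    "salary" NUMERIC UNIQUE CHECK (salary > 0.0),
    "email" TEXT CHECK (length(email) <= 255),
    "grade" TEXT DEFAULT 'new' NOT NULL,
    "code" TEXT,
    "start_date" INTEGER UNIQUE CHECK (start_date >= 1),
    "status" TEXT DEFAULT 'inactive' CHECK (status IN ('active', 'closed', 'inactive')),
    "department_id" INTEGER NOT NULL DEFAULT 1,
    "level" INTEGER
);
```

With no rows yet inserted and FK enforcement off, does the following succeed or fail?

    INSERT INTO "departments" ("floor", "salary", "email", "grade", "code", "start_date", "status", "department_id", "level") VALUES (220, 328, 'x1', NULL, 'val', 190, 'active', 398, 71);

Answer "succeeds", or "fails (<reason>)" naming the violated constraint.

grade is explicitly set to NULL, but grade is declared NOT NULL.

fails (NOT NULL on grade)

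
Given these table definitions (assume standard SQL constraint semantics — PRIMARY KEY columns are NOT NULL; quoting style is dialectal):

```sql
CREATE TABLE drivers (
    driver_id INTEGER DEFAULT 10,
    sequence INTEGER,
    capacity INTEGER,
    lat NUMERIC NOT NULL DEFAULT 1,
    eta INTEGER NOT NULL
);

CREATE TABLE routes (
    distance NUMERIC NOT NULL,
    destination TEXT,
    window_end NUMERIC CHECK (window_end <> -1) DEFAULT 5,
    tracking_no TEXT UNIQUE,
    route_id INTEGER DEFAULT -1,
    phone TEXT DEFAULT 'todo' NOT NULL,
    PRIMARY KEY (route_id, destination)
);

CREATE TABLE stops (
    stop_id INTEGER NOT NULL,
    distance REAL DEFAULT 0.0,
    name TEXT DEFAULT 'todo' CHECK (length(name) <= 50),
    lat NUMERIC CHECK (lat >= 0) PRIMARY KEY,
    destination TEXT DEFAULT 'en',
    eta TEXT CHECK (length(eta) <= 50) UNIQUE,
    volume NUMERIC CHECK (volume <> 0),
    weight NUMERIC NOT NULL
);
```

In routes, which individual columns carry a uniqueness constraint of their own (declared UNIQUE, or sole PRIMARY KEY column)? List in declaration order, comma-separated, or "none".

- distance: no UNIQUE or single-column PK constraint.
- destination: part of a composite PRIMARY KEY — only the tuple is unique, not this column on its own.
- window_end: no UNIQUE or single-column PK constraint.
- tracking_no: declared UNIQUE → unique.
- route_id: part of a composite PRIMARY KEY — only the tuple is unique, not this column on its own.
- phone: no UNIQUE or single-column PK constraint.

tracking_no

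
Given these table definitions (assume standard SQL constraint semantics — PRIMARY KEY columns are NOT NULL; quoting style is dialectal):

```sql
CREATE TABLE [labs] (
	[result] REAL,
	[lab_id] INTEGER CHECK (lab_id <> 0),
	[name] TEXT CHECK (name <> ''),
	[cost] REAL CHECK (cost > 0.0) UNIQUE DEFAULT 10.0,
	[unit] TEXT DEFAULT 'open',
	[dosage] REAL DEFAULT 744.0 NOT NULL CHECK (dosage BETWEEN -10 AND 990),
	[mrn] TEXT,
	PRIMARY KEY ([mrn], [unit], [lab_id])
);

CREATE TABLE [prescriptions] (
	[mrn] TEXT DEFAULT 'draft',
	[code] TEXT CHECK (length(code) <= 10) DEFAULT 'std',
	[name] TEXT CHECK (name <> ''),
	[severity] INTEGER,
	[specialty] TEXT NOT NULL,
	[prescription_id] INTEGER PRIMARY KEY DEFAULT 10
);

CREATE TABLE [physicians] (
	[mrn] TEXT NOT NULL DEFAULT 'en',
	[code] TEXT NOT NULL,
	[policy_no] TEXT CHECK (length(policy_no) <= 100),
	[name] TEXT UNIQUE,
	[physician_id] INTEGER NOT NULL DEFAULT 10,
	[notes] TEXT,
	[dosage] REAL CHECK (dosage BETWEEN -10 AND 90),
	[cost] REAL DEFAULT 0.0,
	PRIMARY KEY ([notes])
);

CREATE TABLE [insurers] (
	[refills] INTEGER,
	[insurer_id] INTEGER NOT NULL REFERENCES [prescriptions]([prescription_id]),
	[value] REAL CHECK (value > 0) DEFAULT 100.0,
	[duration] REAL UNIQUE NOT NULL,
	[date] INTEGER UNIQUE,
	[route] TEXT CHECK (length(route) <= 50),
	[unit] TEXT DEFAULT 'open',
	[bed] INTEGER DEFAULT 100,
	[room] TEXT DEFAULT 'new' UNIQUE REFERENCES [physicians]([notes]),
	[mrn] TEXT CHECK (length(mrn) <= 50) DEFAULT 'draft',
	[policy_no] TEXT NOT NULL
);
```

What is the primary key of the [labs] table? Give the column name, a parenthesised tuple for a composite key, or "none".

(mrn, unit, lab_id)

A table-level PRIMARY KEY clause names 3 columns: mrn, unit, lab_id.
This is a composite key — the combination is unique, not each column individually.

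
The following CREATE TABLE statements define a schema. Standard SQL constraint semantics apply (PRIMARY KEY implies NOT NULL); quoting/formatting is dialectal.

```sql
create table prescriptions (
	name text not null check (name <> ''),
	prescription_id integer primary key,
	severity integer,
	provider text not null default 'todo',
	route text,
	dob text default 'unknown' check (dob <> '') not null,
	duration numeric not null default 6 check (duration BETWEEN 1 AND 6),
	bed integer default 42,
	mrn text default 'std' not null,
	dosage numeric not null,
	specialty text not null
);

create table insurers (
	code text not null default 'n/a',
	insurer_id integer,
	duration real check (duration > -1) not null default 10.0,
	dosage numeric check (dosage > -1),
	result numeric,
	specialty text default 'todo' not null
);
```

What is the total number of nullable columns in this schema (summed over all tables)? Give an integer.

prescriptions: 3 nullable (severity, route, bed — PK (prescription_id) and explicit NOT NULL columns excluded).
insurers: 3 nullable (insurer_id, dosage, result — PK none and explicit NOT NULL columns excluded).
Total: 3 + 3 = 6.

6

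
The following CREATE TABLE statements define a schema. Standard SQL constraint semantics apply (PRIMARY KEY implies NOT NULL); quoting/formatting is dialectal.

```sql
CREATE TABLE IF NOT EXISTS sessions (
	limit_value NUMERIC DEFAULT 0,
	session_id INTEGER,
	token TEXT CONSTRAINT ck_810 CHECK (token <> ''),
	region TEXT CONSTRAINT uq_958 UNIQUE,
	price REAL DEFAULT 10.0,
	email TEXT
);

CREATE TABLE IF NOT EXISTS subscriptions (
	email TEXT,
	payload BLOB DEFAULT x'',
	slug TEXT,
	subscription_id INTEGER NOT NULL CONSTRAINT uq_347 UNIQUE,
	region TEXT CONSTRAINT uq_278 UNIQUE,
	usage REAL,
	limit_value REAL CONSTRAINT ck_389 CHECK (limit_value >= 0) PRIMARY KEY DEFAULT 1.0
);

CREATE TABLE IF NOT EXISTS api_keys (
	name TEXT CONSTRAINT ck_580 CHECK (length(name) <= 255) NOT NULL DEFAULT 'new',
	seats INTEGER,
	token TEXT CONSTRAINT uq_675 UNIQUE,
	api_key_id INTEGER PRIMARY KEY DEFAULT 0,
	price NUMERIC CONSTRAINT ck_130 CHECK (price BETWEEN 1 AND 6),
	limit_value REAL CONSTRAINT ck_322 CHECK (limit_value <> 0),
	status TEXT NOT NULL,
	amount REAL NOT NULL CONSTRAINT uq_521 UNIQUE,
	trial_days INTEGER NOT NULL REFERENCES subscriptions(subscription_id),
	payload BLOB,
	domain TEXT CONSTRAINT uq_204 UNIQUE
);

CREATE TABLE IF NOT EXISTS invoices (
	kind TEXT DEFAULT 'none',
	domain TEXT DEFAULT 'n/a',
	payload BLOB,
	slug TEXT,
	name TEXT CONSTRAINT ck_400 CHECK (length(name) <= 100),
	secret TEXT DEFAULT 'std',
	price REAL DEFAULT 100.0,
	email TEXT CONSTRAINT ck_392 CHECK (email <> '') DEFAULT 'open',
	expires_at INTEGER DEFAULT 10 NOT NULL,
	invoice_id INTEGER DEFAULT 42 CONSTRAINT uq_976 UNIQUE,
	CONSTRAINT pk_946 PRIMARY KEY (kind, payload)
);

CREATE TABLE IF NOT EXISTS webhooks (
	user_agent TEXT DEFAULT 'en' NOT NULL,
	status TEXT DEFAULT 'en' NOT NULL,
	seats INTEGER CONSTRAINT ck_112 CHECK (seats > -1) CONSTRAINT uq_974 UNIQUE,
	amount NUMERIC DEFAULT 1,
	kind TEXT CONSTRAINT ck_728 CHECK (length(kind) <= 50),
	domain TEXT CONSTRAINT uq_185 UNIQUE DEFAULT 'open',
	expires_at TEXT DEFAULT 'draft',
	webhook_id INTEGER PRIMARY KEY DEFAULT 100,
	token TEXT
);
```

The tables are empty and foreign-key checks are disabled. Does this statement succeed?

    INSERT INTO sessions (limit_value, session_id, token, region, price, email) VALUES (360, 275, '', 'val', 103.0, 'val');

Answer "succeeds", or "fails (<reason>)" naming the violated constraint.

fails (CHECK on token)

The value '' for token violates CHECK (token <> '').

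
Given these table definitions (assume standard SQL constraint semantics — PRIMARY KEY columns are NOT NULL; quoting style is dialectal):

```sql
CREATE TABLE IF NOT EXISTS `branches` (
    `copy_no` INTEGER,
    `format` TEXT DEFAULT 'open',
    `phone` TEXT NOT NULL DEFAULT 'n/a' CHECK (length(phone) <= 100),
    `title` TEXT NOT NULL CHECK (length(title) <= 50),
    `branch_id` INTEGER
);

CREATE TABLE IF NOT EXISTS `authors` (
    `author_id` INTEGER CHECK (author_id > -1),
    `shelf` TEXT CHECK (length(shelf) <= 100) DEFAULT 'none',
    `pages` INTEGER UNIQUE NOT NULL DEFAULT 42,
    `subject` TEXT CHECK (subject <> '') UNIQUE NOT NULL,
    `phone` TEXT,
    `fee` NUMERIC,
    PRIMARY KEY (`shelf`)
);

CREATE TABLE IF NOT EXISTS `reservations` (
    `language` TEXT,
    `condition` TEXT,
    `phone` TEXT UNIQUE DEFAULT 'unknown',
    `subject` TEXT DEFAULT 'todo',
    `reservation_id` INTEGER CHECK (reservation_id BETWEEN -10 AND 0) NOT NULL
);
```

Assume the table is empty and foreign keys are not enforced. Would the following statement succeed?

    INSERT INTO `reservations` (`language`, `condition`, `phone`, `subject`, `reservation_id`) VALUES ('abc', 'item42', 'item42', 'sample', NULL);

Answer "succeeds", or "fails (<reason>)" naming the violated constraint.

reservation_id is explicitly set to NULL, but reservation_id is declared NOT NULL.

fails (NOT NULL on reservation_id)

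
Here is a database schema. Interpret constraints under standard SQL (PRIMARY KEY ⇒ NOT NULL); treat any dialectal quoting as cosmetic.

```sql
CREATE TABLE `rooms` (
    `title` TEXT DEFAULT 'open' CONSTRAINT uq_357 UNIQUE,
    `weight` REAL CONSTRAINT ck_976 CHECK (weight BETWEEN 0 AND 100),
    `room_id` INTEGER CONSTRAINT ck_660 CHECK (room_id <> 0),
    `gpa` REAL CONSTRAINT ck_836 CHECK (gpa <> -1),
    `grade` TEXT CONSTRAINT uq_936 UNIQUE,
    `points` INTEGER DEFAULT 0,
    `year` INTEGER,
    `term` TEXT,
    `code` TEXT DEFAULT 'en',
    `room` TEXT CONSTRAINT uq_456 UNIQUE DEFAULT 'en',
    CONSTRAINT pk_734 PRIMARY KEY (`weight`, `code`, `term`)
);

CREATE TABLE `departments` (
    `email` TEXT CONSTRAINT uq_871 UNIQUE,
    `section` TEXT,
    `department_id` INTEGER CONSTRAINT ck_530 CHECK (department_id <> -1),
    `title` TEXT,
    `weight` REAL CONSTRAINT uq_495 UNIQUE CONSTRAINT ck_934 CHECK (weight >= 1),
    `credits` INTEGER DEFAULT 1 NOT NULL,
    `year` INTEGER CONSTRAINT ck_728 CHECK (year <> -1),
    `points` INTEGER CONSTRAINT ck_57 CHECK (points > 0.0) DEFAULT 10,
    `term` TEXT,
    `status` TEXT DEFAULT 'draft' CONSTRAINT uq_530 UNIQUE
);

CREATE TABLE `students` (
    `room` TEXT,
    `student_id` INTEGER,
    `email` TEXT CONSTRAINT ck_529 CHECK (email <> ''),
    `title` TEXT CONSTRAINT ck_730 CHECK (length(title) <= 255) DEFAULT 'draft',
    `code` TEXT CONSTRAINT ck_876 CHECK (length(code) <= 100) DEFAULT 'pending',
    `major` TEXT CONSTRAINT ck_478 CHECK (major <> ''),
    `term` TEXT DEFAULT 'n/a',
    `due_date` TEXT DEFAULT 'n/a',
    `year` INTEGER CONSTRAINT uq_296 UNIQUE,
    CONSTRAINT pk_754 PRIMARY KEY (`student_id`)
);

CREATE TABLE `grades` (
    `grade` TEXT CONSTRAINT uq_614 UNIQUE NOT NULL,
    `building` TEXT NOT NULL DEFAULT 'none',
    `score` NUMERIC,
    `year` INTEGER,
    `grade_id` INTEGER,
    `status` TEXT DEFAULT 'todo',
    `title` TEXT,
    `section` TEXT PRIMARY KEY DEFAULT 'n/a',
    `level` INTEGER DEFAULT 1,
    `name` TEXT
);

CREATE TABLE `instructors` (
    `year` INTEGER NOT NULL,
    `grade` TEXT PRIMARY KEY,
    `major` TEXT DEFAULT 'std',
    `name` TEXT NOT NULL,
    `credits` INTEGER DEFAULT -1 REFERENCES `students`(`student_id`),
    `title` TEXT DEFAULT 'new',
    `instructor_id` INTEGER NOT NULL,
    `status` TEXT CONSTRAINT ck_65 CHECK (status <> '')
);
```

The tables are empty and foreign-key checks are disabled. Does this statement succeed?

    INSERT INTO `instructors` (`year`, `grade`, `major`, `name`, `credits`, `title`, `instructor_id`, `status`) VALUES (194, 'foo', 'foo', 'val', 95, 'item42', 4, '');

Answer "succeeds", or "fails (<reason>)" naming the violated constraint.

The value '' for status violates CHECK (status <> '').

fails (CHECK on status)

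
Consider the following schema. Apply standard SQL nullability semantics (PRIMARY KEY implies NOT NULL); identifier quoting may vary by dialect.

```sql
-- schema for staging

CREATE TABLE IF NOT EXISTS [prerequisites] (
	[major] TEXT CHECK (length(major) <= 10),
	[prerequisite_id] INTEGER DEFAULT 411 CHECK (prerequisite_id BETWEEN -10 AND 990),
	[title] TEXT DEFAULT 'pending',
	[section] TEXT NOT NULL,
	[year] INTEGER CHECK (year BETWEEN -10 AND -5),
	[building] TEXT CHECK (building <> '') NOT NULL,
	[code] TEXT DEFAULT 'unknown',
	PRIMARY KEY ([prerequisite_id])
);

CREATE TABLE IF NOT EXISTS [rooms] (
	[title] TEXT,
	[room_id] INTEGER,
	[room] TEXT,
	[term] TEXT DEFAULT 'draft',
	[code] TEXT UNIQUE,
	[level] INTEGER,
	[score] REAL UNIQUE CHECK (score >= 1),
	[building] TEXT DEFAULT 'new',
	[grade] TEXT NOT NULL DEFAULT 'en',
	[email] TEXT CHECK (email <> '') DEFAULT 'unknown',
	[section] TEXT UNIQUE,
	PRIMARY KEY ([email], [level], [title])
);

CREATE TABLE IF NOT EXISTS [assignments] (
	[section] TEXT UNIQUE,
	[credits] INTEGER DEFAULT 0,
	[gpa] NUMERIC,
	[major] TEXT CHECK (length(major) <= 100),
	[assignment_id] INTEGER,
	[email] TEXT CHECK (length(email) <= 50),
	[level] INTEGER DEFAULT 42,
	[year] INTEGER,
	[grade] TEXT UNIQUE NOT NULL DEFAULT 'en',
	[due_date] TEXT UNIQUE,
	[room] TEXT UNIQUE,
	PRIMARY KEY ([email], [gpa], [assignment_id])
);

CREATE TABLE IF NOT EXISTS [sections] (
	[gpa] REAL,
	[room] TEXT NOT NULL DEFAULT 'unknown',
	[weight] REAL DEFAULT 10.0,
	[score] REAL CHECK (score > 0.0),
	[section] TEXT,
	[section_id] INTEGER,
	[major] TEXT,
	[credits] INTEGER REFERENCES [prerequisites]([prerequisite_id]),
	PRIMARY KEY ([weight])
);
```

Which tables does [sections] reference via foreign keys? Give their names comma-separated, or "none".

- credits REFERENCES prerequisites(prerequisite_id).

prerequisites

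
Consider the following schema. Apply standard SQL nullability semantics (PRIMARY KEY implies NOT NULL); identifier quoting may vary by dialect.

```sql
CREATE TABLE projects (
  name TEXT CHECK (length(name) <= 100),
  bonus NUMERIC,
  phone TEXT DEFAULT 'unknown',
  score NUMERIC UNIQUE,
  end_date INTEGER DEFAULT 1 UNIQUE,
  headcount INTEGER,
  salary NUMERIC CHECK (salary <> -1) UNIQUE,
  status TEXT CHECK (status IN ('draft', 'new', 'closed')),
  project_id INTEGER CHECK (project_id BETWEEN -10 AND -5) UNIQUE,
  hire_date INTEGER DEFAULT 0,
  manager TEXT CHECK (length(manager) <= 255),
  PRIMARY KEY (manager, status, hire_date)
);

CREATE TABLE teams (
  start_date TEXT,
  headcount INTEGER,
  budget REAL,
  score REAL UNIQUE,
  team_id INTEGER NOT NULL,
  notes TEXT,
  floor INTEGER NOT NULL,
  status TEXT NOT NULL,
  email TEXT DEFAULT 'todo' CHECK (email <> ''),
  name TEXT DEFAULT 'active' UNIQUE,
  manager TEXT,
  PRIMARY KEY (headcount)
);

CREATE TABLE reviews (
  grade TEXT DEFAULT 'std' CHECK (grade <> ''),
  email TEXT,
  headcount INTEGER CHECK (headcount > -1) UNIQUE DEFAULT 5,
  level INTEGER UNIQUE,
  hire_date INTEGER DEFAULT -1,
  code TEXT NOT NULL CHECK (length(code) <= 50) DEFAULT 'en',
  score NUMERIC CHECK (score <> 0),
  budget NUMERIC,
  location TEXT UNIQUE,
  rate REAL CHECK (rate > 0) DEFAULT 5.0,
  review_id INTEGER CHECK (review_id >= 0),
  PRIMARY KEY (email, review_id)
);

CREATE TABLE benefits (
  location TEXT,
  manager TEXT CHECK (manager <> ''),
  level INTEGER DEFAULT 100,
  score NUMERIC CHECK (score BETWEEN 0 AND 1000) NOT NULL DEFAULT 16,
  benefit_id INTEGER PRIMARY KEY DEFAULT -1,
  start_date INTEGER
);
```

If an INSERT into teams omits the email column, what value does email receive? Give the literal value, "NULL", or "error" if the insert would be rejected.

email has an explicit DEFAULT 'todo'.
When the column is omitted from an INSERT, that default is used.

'todo'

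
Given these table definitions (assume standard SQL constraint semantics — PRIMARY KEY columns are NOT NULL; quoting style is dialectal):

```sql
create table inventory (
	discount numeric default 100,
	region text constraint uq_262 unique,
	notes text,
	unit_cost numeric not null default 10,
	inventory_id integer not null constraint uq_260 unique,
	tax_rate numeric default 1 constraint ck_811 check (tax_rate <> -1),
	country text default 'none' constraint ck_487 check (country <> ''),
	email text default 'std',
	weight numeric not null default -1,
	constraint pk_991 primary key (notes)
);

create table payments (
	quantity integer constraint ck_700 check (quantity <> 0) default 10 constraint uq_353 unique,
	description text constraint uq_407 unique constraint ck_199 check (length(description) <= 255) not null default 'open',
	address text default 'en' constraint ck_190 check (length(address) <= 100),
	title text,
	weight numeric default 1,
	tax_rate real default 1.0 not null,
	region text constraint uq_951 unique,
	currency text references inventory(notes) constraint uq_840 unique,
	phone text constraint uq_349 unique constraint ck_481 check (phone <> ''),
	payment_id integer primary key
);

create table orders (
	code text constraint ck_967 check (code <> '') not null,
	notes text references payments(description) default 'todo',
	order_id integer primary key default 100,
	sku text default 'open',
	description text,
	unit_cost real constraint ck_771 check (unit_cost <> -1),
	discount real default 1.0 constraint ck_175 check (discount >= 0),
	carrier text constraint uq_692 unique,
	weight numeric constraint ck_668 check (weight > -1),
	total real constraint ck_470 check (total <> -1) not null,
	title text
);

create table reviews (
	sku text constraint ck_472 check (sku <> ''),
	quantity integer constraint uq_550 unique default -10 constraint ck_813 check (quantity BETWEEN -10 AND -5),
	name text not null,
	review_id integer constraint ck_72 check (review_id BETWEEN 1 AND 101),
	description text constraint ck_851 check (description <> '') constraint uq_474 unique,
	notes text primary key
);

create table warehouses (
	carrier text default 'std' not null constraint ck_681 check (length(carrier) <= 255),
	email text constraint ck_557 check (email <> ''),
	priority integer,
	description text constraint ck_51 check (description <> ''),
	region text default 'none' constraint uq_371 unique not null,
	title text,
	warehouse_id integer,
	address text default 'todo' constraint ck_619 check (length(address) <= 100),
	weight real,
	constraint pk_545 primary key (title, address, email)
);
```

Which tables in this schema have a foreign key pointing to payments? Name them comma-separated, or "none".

- orders.notes references payments(description).

orders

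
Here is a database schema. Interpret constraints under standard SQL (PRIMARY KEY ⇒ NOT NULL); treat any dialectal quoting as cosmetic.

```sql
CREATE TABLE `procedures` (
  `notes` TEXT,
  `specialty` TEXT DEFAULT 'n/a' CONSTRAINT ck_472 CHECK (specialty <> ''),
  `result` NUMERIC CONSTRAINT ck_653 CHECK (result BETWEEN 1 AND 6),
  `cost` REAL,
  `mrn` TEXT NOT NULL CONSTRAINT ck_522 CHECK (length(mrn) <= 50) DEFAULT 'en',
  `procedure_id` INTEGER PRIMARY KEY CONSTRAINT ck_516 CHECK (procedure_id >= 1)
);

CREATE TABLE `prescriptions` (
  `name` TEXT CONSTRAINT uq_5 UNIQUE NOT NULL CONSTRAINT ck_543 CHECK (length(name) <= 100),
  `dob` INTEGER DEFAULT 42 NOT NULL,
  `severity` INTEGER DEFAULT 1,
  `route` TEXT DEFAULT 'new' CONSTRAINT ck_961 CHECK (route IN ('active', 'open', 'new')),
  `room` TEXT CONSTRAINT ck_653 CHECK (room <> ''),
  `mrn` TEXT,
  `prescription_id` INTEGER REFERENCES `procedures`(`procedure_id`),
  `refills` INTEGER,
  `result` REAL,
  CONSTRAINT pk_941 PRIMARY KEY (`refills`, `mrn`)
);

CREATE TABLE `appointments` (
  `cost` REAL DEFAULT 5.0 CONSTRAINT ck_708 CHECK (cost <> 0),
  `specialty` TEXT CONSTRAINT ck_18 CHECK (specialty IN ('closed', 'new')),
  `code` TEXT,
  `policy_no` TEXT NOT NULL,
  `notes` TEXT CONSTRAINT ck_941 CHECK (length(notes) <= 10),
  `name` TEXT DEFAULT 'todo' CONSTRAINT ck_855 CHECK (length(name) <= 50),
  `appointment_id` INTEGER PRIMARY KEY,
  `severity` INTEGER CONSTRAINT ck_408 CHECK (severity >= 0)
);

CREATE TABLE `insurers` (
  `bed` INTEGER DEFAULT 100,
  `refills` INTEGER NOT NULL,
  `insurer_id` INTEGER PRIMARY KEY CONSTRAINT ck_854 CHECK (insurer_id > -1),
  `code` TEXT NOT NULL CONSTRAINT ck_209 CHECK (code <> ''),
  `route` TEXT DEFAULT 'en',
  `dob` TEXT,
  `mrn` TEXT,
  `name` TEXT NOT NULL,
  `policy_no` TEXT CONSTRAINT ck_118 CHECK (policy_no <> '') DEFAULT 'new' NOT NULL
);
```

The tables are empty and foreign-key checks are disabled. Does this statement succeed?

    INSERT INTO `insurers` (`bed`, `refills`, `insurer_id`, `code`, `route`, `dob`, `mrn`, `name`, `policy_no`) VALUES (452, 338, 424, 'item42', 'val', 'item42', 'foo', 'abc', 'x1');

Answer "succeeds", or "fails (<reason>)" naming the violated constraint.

NOT NULL columns: code is supplied; insurer_id is supplied; name is supplied; policy_no is supplied; refills is supplied.
CHECK constraints: 424 satisfies (insurer_id > -1); 'item42' satisfies (code <> ''); 'x1' satisfies (policy_no <> '').
No constraint is violated.

succeeds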